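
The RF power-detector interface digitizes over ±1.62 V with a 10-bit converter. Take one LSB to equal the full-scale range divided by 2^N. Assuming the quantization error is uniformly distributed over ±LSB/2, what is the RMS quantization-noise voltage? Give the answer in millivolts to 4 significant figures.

0.9134 mV

Full-scale range = 1.62 V − (-1.62 V) = 3.24 V.
LSB = 3.24 V / 2^10 = 3.16406 mV.
V_rms = LSB/√12 = 3.16406 mV / √12 = 0.9134 mV.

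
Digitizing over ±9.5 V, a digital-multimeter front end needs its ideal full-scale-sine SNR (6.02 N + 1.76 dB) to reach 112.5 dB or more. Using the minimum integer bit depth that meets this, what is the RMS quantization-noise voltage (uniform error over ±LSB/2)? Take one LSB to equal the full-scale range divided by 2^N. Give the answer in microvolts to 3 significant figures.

Range = 9.5 − (-9.5) = 19 V.
Required N = ⌈(112.5 − 1.76)/6.02⌉ = ⌈18.395⌉ = 19.
Step size = 19/524288 V = 36.240 µV.
V_rms = LSB/√12 = 10.5 µV.

10.5 µV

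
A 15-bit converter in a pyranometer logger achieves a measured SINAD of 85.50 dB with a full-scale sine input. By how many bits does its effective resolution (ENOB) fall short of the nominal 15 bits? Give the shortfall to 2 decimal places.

Effective bits = (85.50 − 1.76)/6.02 = 13.9103.
15 − 13.9103 = 1.09 bits below nominal.

1.09 bits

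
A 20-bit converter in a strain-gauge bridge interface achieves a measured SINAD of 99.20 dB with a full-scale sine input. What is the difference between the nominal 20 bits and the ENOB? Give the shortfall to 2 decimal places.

ENOB = (SINAD − 1.76)/6.02 = (99.20 − 1.76)/6.02 = 16.1860 bits.
Shortfall = 20 − 16.1860 = 3.8140 bits.

3.81 bits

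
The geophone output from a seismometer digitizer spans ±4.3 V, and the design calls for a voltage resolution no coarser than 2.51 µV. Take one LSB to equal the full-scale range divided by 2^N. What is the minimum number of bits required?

22 bits

Span: 4.3 V − (-4.3 V) = 8.6 V.
Required number of levels: 8.6/2.51 µV = 3.4263e6; smallest N with 2^N ≥ that is 22.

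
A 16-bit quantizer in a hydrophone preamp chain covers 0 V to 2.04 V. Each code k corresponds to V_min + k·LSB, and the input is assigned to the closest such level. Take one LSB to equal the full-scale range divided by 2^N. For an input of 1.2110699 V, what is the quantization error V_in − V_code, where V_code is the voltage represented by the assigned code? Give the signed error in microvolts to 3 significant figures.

Range is 2.04 V. LSB = 2.04 V / 2^16 ≈ 31.13 µV.
(V_in − V_min)/LSB = (1.2110699 − (0)) × 65536/2.04 = 38906.2142 → nearest code k = 38906.
Reconstructed level: 0 + 38906 × 2.04/65536 V = 1.2110632324 V.
e = 1.2110699 − (1.2110632324) = +6.67 µV.

+6.67 µV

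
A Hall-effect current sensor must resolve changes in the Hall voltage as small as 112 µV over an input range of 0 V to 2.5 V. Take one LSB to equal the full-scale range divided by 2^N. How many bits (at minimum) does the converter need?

Range is 2.5 V.
Levels needed ≥ 2.5/112 µV = 22320. 2^15 = 32768 suffices, so N_min = 15.

15 bits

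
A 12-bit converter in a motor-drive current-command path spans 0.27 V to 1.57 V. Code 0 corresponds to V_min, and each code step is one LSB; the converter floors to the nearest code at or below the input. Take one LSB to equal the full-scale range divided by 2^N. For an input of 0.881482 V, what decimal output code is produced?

Span: 1.57 V − (0.27 V) = 1.3 V. LSB = 1.3 V / 2^12 ≈ 317.4 µV.
code = ⌊(V_in − V_min)/LSB⌋ = ⌊(V_in − V_min) × 2^12 / range⌋
     = ⌊(0.881482 − (0.27)) × 4096 / 1.3⌋ = ⌊0.611482 × 4096/1.3⌋
     = ⌊1926.639⌋ = 1926.

1926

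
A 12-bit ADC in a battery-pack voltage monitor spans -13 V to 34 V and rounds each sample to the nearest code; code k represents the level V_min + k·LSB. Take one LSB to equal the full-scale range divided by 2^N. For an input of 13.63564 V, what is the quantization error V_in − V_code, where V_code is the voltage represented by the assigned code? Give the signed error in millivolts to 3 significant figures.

The full-scale span is 34 − (-13) = 47 V. LSB = 47 V / 2^12 ≈ 11.47 mV.
Position in LSBs: (13.63564 − (-13)) × 4096/47 = 2321.2677; rounding gives k = 2321.
V_code = -13 + (2321/4096) × 47 = 13.63256836 V.
V_in − V_code = 13.63564 − (13.63256836) = +3.07 mV.

+3.07 mV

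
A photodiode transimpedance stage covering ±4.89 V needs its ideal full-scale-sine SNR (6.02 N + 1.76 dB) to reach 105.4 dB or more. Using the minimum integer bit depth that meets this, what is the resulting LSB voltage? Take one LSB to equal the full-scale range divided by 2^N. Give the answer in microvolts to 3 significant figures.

Full-scale range = 4.89 V − (-4.89 V) = 9.78 V.
6.02 N + 1.76 ≥ 105.4 gives N ≥ 17.216, so the minimum integer is 18.
Step size = 9.78/262144 V = 37.3 µV.

37.3 µV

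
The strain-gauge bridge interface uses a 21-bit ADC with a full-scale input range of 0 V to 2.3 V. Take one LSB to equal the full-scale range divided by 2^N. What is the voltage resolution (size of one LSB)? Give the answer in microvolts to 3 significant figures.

Full-scale range = 2.3 V.
Number of codes = 2^21 = 2097152.
One LSB is 2.3 V / 2097152 = 1.10 µV.

1.10 µV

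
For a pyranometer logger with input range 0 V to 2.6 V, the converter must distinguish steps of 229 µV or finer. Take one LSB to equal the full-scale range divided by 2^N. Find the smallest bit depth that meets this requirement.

Span = 2.6 V.
Required number of levels: 2.6/229 µV = 11354; smallest N with 2^N ≥ that is 14.

14 bits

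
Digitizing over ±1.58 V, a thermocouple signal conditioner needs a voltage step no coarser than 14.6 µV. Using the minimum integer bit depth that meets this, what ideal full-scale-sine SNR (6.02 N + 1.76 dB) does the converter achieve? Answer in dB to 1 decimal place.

The full-scale span is 1.58 − (-1.58) = 3.16 V.
Levels needed ≥ 3.16/14.6 µV = 216400. 2^18 = 262144 suffices, so N_min = 18.
Ideal SNR at N = 18: 6.02·18 + 1.76 = 110.1 dB.

110.1 dB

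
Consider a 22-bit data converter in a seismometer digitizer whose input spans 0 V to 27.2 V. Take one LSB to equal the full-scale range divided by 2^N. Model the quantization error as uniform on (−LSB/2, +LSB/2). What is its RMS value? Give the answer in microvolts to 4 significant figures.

Span = 27.2 V.
Step size = 27.2/4194304 V = 6.48499 µV.
σ_q = LSB/√12 = 6.48499 µV/3.4641 = 1.872 µV.

1.872 µV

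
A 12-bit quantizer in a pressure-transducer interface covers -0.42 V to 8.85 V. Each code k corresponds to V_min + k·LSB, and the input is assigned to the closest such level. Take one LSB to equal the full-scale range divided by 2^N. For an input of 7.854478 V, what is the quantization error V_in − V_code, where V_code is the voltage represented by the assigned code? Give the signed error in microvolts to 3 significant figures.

Span: 8.85 V − (-0.42 V) = 9.27 V. LSB = 9.27 V / 2^12 ≈ 2.263 mV.
Position in LSBs: (7.854478 − (-0.42)) × 4096/9.27 = 3656.1232; rounding gives k = 3656.
Reconstructed level: -0.42 + 3656 × 9.27/4096 V = 7.854199219 V.
e = 7.854478 − (7.854199219) = +279 µV.

+279 µV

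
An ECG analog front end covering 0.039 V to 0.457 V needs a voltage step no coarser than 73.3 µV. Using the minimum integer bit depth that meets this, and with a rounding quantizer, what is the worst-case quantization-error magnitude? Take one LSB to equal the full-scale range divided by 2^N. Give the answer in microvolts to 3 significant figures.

25.5 µV

The full-scale span is 0.457 − (0.039) = 0.418 V.
Required number of levels: 0.418/73.3 µV = 5702.6; smallest N with 2^N ≥ that is 13.
LSB = 0.418 V ÷ 2^13 = 0.418/8192 V = 51.025 µV.
|e|_max = LSB/2 = 25.5 µV.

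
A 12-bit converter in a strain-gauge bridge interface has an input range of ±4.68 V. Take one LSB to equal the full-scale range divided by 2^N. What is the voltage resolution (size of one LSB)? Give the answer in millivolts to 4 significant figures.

2.285 mV

Full-scale range = 4.68 V − (-4.68 V) = 9.36 V.
There are 2^12 = 4096 steps.
One LSB is 9.36 V / 4096 = 2.285 mV.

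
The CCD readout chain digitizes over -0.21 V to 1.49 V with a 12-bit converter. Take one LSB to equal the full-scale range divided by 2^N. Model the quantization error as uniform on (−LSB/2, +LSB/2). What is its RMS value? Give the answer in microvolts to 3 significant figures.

The full-scale span is 1.49 − (-0.21) = 1.7 V.
LSB = 1.7 V ÷ 2^12 = 1.7/4096 V = 415.04 µV.
RMS of a uniform error over width LSB is LSB/√12 = 120 µV.

120 µV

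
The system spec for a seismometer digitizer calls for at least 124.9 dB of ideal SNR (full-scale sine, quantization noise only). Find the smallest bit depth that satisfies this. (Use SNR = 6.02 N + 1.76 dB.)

21 bits

6.02 N + 1.76 ≥ 124.9 gives N ≥ 20.455, so the minimum integer is 21.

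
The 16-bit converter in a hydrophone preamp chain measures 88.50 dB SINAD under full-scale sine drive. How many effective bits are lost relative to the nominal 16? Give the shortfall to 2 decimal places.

1.59 bits

ENOB = (SINAD − 1.76)/6.02 = (88.50 − 1.76)/6.02 = 14.4086 bits.
Shortfall = 16 − 14.4086 = 1.5914 bits.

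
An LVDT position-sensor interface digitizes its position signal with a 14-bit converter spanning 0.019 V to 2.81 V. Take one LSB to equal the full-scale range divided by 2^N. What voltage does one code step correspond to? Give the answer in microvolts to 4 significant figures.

170.3 µV

Full-scale range = 2.81 V − (0.019 V) = 2.791 V.
Number of codes = 2^14 = 16384.
Step size = 2.791/16384 V = 170.3 µV.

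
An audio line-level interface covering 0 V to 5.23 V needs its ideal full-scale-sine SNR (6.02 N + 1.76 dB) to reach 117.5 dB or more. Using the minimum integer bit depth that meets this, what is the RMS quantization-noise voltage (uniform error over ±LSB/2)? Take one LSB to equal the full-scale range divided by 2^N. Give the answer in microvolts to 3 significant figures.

V_FS = 5.23 V.
Solving 6.02 N ≥ 117.5 − 1.76: N ≥ 19.226. Round up → N = 20.
LSB = 5.23 V / 2^20 = 4.9877 µV.
V_rms = LSB/√12 = 1.44 µV.

1.44 µV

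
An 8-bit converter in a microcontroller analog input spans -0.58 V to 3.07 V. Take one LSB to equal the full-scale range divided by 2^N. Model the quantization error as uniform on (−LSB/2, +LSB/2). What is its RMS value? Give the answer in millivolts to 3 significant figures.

Range = 3.07 − (-0.58) = 3.65 V.
LSB = 3.65 V / 2^8 = 14.258 mV.
For a uniform distribution on [−LSB/2, +LSB/2], V_rms = LSB/√12 = 14.258 mV/3.4641 = 4.12 mV.

4.12 mV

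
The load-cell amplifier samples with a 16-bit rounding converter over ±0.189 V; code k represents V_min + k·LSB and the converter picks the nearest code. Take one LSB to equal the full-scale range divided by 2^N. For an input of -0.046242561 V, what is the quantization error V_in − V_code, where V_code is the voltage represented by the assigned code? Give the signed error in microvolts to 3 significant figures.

Full-scale range = 0.189 V − (-0.189 V) = 0.378 V. LSB = 0.378 V / 2^16 ≈ 5.768 µV.
(-0.046242561 − (-0.189)) / LSB = 0.142757439 × 65536/0.378 = 24750.6654. Nearest integer: k = 24751.
Reconstructed level: -0.189 + 24751 × 0.378/65536 V = -0.046240631104 V.
Error = V_in − V_code = -0.046242561 − (-0.046240631104) = −1.93 µV.

−1.93 µV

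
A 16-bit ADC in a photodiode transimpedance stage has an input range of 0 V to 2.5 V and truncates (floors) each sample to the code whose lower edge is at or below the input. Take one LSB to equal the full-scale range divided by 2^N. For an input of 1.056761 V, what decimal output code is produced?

27702

Range is 2.5 V. LSB = 2.5 V / 2^16 ≈ 38.15 µV.
V_in − V_min = 1.056761 − (0) = 1.056761 V.
Divide by LSB: 1.056761 × 65536/2.5 = 27702.3556.
Truncating gives code 27702.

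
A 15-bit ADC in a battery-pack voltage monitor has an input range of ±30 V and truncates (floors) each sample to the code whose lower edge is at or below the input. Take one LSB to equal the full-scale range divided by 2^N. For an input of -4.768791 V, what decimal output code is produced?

13779

Range = 30 − (-30) = 60 V. LSB = 60 V / 2^15 ≈ 1.831 mV.
(V_in − V_min) × 2^15/range = (-4.768791 − (-30)) × 32768/60 = 13779.604.
Floor → code = 13779.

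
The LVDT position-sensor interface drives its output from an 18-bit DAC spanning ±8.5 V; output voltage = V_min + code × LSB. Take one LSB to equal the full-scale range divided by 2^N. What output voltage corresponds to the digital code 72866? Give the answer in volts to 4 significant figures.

-3.775 V

Span: 8.5 V − (-8.5 V) = 17 V. LSB = 17 V / 2^18.
Output = V_min + (72866/262144) × range = -8.5 + 0.277962 × 17 V
      = -8.5 + 4.72535 = -3.77465 V.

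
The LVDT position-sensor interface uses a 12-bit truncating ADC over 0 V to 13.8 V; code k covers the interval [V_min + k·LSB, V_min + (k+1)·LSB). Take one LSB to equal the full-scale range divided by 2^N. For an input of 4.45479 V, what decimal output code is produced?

Range is 13.8 V. LSB = 13.8 V / 2^12 ≈ 3.369 mV.
code = ⌊(V_in − V_min)/LSB⌋ = ⌊(V_in − V_min) × 2^12 / range⌋
     = ⌊(4.45479 − (0)) × 4096 / 13.8⌋ = ⌊4.45479 × 4096/13.8⌋
     = ⌊1322.233⌋ = 1322.

1322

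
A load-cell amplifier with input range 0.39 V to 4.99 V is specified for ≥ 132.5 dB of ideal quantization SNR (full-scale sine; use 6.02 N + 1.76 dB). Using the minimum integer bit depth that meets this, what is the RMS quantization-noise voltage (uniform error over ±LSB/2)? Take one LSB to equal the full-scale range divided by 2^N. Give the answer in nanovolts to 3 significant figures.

317 nV

Span: 4.99 V − (0.39 V) = 4.6 V.
6.02 N + 1.76 ≥ 132.5 gives N ≥ 21.718, so the minimum integer is 22.
LSB = 4.6 V ÷ 2^22 = 4.6/4194304 V = 1.0967 µV.
σ_q = LSB/√12 = 1.0967 µV/3.4641 = 317 nV.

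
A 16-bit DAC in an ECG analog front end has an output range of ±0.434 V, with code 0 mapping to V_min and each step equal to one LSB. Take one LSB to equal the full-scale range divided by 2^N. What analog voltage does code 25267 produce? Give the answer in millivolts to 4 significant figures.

The full-scale span is 0.434 − (-0.434) = 0.868 V. LSB = 0.868 V / 2^16.
Output = V_min + (25267/65536) × range = -0.434 + 0.385544 × 0.868 V
      = -0.434 V + 0.334652 V = -0.0993480 V.

-99.35 mV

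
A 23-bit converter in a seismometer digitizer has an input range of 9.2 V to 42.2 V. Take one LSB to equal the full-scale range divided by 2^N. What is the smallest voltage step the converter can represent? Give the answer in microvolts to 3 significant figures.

3.93 µV

The full-scale span is 42.2 − (9.2) = 33 V.
There are 2^23 = 8388608 steps.
Step size = 33/8388608 V = 3.93 µV.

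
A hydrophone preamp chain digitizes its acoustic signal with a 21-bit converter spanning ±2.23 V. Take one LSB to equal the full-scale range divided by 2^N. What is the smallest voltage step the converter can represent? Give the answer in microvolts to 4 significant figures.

2.127 µV

Full-scale range = 2.23 V − (-2.23 V) = 4.46 V.
Number of codes = 2^21 = 2097152.
Step size = 4.46/2097152 V = 2.127 µV.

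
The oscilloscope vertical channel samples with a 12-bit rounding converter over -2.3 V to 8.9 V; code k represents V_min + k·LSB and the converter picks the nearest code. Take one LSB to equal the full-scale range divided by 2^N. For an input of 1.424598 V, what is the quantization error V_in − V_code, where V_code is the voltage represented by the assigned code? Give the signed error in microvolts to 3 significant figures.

+379 µV

Span: 8.9 V − (-2.3 V) = 11.2 V. LSB = 11.2 V / 2^12 ≈ 2.734 mV.
(V_in − V_min)/LSB = (1.424598 − (-2.3)) × 4096/11.2 = 1362.1387 → nearest code k = 1362.
V_code = -2.3 + (1362/4096) × 11.2 = 1.424218750 V.
e = 1.424598 − (1.424218750) = +379 µV.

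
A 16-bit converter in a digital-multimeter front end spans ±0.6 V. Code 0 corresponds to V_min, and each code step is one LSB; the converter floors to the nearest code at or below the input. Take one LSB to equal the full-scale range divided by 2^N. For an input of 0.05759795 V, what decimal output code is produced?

35913

The full-scale span is 0.6 − (-0.6) = 1.2 V. LSB = 1.2 V / 2^16 ≈ 18.31 µV.
(V_in − V_min) × 2^16/range = (0.05759795 − (-0.6)) × 65536/1.2 = 35913.616.
Floor → code = 35913.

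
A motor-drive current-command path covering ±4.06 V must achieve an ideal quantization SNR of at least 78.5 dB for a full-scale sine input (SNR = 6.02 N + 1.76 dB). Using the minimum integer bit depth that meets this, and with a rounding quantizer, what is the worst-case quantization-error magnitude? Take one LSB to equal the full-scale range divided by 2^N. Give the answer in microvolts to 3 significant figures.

496 µV

Span: 4.06 V − (-4.06 V) = 8.12 V.
Required N = ⌈(78.5 − 1.76)/6.02⌉ = ⌈12.748⌉ = 13.
Step size = 8.12/8192 V = 0.99121 mV.
Half an LSB is 496 µV.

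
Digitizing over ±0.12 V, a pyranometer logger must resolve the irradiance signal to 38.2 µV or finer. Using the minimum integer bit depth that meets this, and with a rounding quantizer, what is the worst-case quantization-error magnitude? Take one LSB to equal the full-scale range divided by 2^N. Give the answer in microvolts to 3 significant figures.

Span: 0.12 V − (-0.12 V) = 0.24 V.
Required number of levels: 0.24/38.2 µV = 6282.7; smallest N with 2^N ≥ that is 13.
LSB = 0.24 V ÷ 2^13 = 0.24/8192 V = 29.297 µV.
Half an LSB is 14.6 µV.

14.6 µV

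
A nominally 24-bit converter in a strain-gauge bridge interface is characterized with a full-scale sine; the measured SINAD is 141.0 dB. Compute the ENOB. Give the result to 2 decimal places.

23.13 bits

Inverting SNR = 6.02 N + 1.76: N_eff = (141.0 − 1.76)/6.02 = 23.1296.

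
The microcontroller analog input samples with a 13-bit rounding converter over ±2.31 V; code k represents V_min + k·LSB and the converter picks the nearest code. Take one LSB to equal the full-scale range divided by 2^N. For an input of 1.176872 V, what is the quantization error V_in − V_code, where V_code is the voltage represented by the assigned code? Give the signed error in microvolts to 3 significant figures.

−123 µV

The full-scale span is 2.31 − (-2.31) = 4.62 V. LSB = 4.62 V / 2^13 ≈ 0.5640 mV.
(V_in − V_min)/LSB = (1.176872 − (-2.31)) × 8192/4.62 = 6182.7826 → nearest code k = 6183.
V_code = -2.31 + (6183/8192) × 4.62 = 1.176994629 V.
e = 1.176872 − (1.176994629) = −123 µV.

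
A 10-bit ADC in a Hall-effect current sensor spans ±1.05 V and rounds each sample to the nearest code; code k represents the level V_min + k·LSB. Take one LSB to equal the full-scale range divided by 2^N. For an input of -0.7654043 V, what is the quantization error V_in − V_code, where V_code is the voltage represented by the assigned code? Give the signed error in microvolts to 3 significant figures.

−463 µV

Range = 1.05 − (-1.05) = 2.1 V. LSB = 2.1 V / 2^10 ≈ 2.051 mV.
(V_in − V_min)/LSB = (-0.7654043 − (-1.05)) × 1024/2.1 = 138.7743 → nearest code k = 139.
Reconstructed level: -1.05 + 139 × 2.1/1024 V = -0.7649414063 V.
V_in − V_code = -0.7654043 − (-0.7649414063) = −463 µV.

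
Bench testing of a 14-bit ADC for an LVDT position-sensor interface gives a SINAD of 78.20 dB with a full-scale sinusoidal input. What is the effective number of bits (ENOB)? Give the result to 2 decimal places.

Inverting SNR = 6.02 N + 1.76: N_eff = (78.20 − 1.76)/6.02 = 12.6977.

12.70 bits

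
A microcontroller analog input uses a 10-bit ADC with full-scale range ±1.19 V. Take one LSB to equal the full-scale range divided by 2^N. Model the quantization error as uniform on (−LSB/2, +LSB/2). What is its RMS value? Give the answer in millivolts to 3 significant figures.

Range = 1.19 − (-1.19) = 2.38 V.
One LSB is 2.38 V / 1024 = 2.3242 mV.
For a uniform distribution on [−LSB/2, +LSB/2], V_rms = LSB/√12 = 2.3242 mV/3.4641 = 0.671 mV.

0.671 mV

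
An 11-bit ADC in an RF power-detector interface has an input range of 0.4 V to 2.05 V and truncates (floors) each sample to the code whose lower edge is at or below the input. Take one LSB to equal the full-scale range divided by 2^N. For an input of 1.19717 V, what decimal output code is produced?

989

Range = 2.05 − (0.4) = 1.65 V. LSB = 1.65 V / 2^11 ≈ 0.8057 mV.
(V_in − V_min) × 2^11/range = (1.19717 − (0.4)) × 2048/1.65 = 989.457.
Floor → code = 989.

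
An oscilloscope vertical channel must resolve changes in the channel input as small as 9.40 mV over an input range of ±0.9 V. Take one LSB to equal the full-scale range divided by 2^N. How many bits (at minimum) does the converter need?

8 bits

Range = 0.9 − (-0.9) = 1.8 V.
Need 2^N ≥ 1.8 V / 9.40 mV = 191.5 → N_min = 8.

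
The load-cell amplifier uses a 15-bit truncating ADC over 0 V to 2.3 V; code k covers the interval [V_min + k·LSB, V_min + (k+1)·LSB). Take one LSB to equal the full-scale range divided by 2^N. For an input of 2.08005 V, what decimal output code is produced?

29634

V_FS = 2.3 V. LSB = 2.3 V / 2^15 ≈ 70.19 µV.
code = ⌊(V_in − V_min)/LSB⌋ = ⌊(V_in − V_min) × 2^15 / range⌋
     = ⌊(2.08005 − (0)) × 32768 / 2.3⌋ = ⌊2.08005 × 32768/2.3⌋
     = ⌊29634.382⌋ = 29634.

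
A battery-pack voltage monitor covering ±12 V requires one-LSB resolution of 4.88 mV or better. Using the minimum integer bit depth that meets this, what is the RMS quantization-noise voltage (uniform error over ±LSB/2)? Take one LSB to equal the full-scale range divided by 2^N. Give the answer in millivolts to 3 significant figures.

0.846 mV

Span: 12 V − (-12 V) = 24 V.
Levels needed ≥ 24/4.88 mV = 4918. 2^13 = 8192 suffices, so N_min = 13.
LSB = 24 V / 2^13 = 2.9297 mV.
σ_q = LSB/√12 = 2.9297 mV/3.4641 = 0.846 mV.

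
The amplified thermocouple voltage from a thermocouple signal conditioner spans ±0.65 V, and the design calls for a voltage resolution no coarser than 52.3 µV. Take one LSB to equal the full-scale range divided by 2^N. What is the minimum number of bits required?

15 bits

Range = 0.65 − (-0.65) = 1.3 V.
Required number of levels: 1.3/52.3 µV = 24857; smallest N with 2^N ≥ that is 15.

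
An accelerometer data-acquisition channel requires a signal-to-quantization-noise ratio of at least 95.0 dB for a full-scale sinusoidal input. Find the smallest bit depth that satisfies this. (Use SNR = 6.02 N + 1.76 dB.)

16 bits

Required N = ⌈(95.0 − 1.76)/6.02⌉ = ⌈15.488⌉ = 16.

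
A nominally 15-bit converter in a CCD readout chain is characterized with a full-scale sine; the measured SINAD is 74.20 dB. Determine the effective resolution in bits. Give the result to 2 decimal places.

Inverting SNR = 6.02 N + 1.76: N_eff = (74.20 − 1.76)/6.02 = 12.0332.

12.03 bits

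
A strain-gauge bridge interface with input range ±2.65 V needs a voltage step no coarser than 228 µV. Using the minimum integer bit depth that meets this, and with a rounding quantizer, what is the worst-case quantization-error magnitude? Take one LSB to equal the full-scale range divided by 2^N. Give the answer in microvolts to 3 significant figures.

Span: 2.65 V − (-2.65 V) = 5.3 V.
Required number of levels: 5.3/228 µV = 23246; smallest N with 2^N ≥ that is 15.
One LSB is 5.3 V / 32768 = 161.74 µV.
Half an LSB is 80.9 µV.

80.9 µV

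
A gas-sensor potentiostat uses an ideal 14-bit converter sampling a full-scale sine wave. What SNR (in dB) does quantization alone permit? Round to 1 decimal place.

Ideal quantization SNR: 6.02 × 14 + 1.76 dB = 86.0 dB.

86.0 dB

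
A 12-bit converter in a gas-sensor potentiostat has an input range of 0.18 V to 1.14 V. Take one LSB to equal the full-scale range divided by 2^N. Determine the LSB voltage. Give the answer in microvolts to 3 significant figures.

Span: 1.14 V − (0.18 V) = 0.96 V.
There are 2^12 = 4096 steps.
Step size = 0.96/4096 V = 234 µV.

234 µV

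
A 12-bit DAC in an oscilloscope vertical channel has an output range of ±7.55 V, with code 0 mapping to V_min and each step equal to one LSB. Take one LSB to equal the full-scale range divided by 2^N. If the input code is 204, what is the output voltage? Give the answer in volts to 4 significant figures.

Full-scale range = 7.55 V − (-7.55 V) = 15.1 V. LSB = 15.1 V / 2^12.
V_out = -7.55 + 204 × (15.1/4096) V
      = -7.55 V + 0.752051 V = -6.79795 V.

-6.798 V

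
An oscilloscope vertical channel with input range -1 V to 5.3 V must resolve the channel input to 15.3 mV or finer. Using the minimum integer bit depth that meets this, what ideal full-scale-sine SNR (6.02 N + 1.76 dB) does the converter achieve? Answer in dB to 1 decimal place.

The full-scale span is 5.3 − (-1) = 6.3 V.
Levels needed ≥ 6.3/15.3 mV = 411.8. 2^9 = 512 suffices, so N_min = 9.
SNR = 6.02 × 9 + 1.76 = 55.94 dB.

55.9 dB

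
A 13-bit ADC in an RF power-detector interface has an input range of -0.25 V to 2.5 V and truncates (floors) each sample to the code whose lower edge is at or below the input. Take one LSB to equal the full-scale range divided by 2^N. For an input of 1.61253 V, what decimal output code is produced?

Range = 2.5 − (-0.25) = 2.75 V. LSB = 2.75 V / 2^13 ≈ 335.7 µV.
code = ⌊(V_in − V_min)/LSB⌋ = ⌊(V_in − V_min) × 2^13 / range⌋
     = ⌊(1.61253 − (-0.25)) × 8192 / 2.75⌋ = ⌊1.86253 × 8192/2.75⌋
     = ⌊5548.308⌋ = 5548.

5548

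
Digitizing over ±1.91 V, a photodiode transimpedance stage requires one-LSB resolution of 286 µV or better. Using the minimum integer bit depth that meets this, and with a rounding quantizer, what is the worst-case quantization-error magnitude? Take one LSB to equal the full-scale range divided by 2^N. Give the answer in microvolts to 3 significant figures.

Span: 1.91 V − (-1.91 V) = 3.82 V.
Need 2^N ≥ 3.82 V / 286 µV = 13360 → N_min = 14.
Step size = 3.82/16384 V = 233.15 µV.
|e|_max = LSB/2 = 117 µV.

117 µV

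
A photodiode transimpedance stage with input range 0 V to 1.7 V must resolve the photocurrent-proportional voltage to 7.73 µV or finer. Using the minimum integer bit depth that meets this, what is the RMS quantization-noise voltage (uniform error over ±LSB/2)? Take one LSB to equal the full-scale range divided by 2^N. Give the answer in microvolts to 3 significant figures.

Range is 1.7 V.
Levels needed ≥ 1.7/7.73 µV = 219900. 2^18 = 262144 suffices, so N_min = 18.
LSB = 1.7 V / 2^18 = 6.4850 µV.
V_rms = LSB/√12 = 1.87 µV.

1.87 µV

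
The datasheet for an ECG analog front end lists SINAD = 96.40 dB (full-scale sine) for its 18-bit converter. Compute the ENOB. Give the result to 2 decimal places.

15.72 bits

ENOB = (96.40 − 1.76)/6.02 = 15.7209 bits.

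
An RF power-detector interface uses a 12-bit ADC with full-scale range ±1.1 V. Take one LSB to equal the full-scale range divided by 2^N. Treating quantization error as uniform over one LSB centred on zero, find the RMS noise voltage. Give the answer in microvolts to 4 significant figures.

155.1 µV

Full-scale range = 1.1 V − (-1.1 V) = 2.2 V.
LSB = 2.2 V / 2^12 = 0.537109 mV.
For a uniform distribution on [−LSB/2, +LSB/2], V_rms = LSB/√12 = 0.537109 mV/3.4641 = 155.1 µV.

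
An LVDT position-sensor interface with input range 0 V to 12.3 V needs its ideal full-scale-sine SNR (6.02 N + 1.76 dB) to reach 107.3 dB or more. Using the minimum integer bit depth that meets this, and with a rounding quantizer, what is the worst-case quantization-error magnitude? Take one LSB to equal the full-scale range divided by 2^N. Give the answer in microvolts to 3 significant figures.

23.5 µV

Span = 12.3 V.
Required N = ⌈(107.3 − 1.76)/6.02⌉ = ⌈17.532⌉ = 18.
LSB = 12.3 V ÷ 2^18 = 12.3/262144 V = 46.921 µV.
|e|_max = LSB/2 = 23.5 µV.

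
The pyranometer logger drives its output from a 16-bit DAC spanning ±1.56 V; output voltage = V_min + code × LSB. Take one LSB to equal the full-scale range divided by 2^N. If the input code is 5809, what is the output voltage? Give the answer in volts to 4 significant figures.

-1.283 V

Range = 1.56 − (-1.56) = 3.12 V. LSB = 3.12 V / 2^16.
V_out = -1.56 + 5809 × (3.12/65536) V
      = -1.56 + 0.276552 = -1.28345 V.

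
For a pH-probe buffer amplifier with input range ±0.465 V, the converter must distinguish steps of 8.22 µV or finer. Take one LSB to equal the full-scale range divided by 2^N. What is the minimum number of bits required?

The full-scale span is 0.465 − (-0.465) = 0.93 V.
Required number of levels: 0.93/8.22 µV = 113140; smallest N with 2^N ≥ that is 17.

17 bits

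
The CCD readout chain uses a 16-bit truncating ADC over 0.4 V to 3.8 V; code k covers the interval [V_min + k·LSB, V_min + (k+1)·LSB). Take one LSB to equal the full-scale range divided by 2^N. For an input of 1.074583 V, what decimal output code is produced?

13002

Full-scale range = 3.8 V − (0.4 V) = 3.4 V. LSB = 3.4 V / 2^16 ≈ 51.88 µV.
(V_in − V_min) × 2^16/range = (1.074583 − (0.4)) × 65536/3.4 = 13002.786.
Floor → code = 13002.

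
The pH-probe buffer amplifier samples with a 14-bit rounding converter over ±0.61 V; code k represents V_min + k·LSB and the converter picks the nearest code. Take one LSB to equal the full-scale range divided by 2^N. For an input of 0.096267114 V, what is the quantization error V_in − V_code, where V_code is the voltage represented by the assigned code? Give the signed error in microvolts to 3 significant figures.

Range = 0.61 − (-0.61) = 1.22 V. LSB = 1.22 V / 2^14 ≈ 74.46 µV.
(0.096267114 − (-0.61)) / LSB = 0.706267114 × 16384/1.22 = 9484.8200. Nearest integer: k = 9485.
V_code = -0.61 + (9485/16384) × 1.22 = 0.096280517578 V.
V_in − V_code = 0.096267114 − (0.096280517578) = −13.4 µV.

−13.4 µV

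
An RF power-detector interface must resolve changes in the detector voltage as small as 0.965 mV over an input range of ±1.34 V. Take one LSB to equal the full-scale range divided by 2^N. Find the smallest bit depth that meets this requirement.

Range = 1.34 − (-1.34) = 2.68 V.
Levels needed ≥ 2.68/0.965 mV = 2777. 2^12 = 4096 suffices, so N_min = 12.

12 bits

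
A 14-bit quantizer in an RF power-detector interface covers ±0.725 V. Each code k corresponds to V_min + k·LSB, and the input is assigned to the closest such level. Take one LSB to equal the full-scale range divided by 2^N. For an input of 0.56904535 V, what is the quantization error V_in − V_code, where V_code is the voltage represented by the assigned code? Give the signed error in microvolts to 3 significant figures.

−15.9 µV

Range = 0.725 − (-0.725) = 1.45 V. LSB = 1.45 V / 2^14 ≈ 88.50 µV.
Position in LSBs: (0.56904535 − (-0.725)) × 16384/1.45 = 14621.8200; rounding gives k = 14622.
V_code = -0.725 + (14622/16384) × 1.45 = 0.56906127930 V.
e = 0.56904535 − (0.56906127930) = −15.9 µV.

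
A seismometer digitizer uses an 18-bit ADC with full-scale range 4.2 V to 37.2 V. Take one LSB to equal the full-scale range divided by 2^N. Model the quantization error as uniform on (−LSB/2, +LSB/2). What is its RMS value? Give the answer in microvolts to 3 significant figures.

The full-scale span is 37.2 − (4.2) = 33 V.
LSB = 33 V ÷ 2^18 = 33/262144 V = 125.89 µV.
For a uniform distribution on [−LSB/2, +LSB/2], V_rms = LSB/√12 = 125.89 µV/3.4641 = 36.3 µV.

36.3 µV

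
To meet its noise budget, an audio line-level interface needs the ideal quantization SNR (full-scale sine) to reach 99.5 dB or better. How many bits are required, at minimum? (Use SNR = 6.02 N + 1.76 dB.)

Solving 6.02 N ≥ 99.5 − 1.76: N ≥ 16.236. Round up → N = 17.

17 bits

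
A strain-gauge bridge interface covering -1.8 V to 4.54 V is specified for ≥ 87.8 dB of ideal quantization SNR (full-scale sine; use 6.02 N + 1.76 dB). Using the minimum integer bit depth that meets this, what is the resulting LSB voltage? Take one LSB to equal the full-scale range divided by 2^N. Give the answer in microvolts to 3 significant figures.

Range = 4.54 − (-1.8) = 6.34 V.
6.02 N + 1.76 ≥ 87.8 gives N ≥ 14.292, so the minimum integer is 15.
Step size = 6.34/32768 V = 193 µV.

193 µV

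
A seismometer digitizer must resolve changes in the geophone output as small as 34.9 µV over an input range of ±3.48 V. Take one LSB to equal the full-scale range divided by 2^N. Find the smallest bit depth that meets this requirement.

Span: 3.48 V − (-3.48 V) = 6.96 V.
Required number of levels: 6.96/34.9 µV = 199430; smallest N with 2^N ≥ that is 18.

18 bits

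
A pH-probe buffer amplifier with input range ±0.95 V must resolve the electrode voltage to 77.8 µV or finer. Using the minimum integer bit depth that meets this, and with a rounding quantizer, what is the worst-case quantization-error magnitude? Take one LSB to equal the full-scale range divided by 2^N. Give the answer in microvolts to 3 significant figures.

Range = 0.95 − (-0.95) = 1.9 V.
Need 2^N ≥ 1.9 V / 77.8 µV = 24420 → N_min = 15.
LSB = 1.9 V ÷ 2^15 = 1.9/32768 V = 57.983 µV.
Max error for round-to-nearest is LSB/2 = 29.0 µV.

29.0 µV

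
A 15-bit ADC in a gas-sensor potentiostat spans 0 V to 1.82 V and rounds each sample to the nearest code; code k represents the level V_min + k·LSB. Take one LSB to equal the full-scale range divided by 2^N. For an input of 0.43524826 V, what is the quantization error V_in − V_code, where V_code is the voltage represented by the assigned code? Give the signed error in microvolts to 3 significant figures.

+21.2 µV

Span = 1.82 V. LSB = 1.82 V / 2^15 ≈ 55.54 µV.
Position in LSBs: (0.43524826 − (0)) × 32768/1.82 = 7836.3819; rounding gives k = 7836.
V_code = V_min + k × range/2^15 = 0 + 7836 × 1.82/32768 = 0.43522705078 V.
e = 0.43524826 − (0.43522705078) = +21.2 µV.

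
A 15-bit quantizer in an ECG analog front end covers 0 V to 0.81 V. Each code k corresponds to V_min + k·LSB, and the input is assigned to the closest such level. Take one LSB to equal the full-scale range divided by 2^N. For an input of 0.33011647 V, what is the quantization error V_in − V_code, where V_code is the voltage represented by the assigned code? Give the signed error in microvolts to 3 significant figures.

−8.96 µV

V_FS = 0.81 V. LSB = 0.81 V / 2^15 ≈ 24.72 µV.
(V_in − V_min)/LSB = (0.33011647 − (0)) × 32768/0.81 = 13354.6376 → nearest code k = 13355.
V_code = V_min + k × range/2^15 = 0 + 13355 × 0.81/32768 = 0.33012542725 V.
e = 0.33011647 − (0.33012542725) = −8.96 µV.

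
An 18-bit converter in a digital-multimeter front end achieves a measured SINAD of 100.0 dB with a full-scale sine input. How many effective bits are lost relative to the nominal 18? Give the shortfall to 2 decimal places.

N_eff = (100.0 − 1.76)/6.02 = 16.3189 bits.
18 − 16.3189 = 1.68 bits below nominal.

1.68 bits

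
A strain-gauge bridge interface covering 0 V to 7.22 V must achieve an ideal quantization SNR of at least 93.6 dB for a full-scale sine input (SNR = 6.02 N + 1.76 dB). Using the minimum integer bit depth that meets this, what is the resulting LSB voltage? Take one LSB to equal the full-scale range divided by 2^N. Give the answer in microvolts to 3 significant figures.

110 µV

V_FS = 7.22 V.
Required N = ⌈(93.6 − 1.76)/6.02⌉ = ⌈15.256⌉ = 16.
LSB = 7.22 V / 2^16 = 110 µV.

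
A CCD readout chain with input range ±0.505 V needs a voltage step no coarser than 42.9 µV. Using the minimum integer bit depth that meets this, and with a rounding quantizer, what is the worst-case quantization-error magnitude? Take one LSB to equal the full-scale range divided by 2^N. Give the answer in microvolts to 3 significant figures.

Span: 0.505 V − (-0.505 V) = 1.01 V.
Need 2^N ≥ 1.01 V / 42.9 µV = 23540 → N_min = 15.
LSB = 1.01 V ÷ 2^15 = 1.01/32768 V = 30.823 µV.
Max error for round-to-nearest is LSB/2 = 15.4 µV.

15.4 µV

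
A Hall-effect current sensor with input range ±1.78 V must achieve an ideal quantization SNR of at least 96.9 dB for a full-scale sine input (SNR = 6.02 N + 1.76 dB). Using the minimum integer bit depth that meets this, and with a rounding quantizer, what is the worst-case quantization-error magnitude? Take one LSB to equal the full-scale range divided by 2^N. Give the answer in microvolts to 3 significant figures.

27.2 µV

Span: 1.78 V − (-1.78 V) = 3.56 V.
N ≥ (96.9 − 1.76)/6.02 = 15.804 → N_min = 16.
LSB = 3.56 V / 2^16 = 54.321 µV.
Max error for round-to-nearest is LSB/2 = 27.2 µV.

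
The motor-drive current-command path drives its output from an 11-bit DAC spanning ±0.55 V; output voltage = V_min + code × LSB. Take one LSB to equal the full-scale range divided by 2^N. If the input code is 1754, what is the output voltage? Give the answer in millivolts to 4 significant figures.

Range = 0.55 − (-0.55) = 1.1 V. LSB = 1.1 V / 2^11.
V_out = V_min + code × LSB = -0.55 V + 1754 × 1.1 V / 2048
      = -0.55 + 0.942090 = 0.392090 V.

392.1 mV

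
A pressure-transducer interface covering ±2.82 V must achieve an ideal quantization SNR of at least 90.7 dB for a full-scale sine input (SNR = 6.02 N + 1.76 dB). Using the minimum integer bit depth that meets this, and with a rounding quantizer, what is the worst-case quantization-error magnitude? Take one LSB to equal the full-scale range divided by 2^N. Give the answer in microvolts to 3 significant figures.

Span: 2.82 V − (-2.82 V) = 5.64 V.
Solving 6.02 N ≥ 90.7 − 1.76: N ≥ 14.774. Round up → N = 15.
LSB = 5.64 V ÷ 2^15 = 5.64/32768 V = 172.12 µV.
Half an LSB is 86.1 µV.

86.1 µV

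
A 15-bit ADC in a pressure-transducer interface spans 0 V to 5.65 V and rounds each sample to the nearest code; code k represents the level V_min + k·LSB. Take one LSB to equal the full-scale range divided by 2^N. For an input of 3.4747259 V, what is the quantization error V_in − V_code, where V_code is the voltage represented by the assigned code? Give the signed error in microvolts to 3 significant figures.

+31.1 µV

Full-scale range = 5.65 V. LSB = 5.65 V / 2^15 ≈ 172.4 µV.
(3.4747259 − (0)) / LSB = 3.4747259 × 32768/5.65 = 20152.1802. Nearest integer: k = 20152.
Reconstructed level: 0 + 20152 × 5.65/32768 V = 3.4746948242 V.
e = 3.4747259 − (3.4746948242) = +31.1 µV.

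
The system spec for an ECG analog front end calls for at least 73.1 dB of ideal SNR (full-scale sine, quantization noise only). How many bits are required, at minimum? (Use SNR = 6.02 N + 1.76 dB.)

12 bits

Required N = ⌈(73.1 − 1.76)/6.02⌉ = ⌈11.850⌉ = 12.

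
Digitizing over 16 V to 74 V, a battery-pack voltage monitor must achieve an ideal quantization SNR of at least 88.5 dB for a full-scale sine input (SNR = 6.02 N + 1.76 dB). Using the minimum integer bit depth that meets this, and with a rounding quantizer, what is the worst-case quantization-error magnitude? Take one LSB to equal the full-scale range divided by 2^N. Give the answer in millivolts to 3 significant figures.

Range = 74 − (16) = 58 V.
Solving 6.02 N ≥ 88.5 − 1.76: N ≥ 14.409. Round up → N = 15.
LSB = 58 V / 2^15 = 1.7700 mV.
|e|_max = LSB/2 = 0.885 mV.

0.885 mV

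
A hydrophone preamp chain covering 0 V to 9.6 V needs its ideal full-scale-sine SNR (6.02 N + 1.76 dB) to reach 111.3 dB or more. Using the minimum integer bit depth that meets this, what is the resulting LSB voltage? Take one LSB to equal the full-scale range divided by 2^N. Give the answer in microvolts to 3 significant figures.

V_FS = 9.6 V.
Solving 6.02 N ≥ 111.3 − 1.76: N ≥ 18.196. Round up → N = 19.
LSB = 9.6 V ÷ 2^19 = 9.6/524288 V = 18.3 µV.

18.3 µV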